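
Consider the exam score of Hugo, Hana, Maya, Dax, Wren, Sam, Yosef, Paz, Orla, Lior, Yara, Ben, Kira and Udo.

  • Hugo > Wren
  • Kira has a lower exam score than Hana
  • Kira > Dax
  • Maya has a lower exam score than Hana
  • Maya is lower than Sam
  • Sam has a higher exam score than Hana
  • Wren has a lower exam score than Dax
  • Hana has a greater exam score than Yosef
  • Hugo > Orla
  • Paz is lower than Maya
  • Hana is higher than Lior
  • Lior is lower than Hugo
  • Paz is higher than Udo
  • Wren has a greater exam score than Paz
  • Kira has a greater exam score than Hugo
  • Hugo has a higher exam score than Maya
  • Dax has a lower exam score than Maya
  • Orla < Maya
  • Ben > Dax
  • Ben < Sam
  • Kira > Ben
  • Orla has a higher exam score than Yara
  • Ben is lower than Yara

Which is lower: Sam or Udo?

Udo

Chaining the given relations: Udo < Paz < Wren < Dax < Ben < Yara < Orla < Maya < Hugo < Kira < Hana < Sam.
So Udo < Sam; Udo is the lower of the two.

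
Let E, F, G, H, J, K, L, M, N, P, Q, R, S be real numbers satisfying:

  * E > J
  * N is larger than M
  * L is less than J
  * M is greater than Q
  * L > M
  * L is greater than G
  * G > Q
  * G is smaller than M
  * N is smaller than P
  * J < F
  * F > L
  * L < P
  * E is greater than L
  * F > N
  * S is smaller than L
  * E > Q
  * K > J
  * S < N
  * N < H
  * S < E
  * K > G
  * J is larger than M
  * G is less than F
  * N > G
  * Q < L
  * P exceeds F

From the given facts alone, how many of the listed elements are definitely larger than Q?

10

From Q the given relations immediately reach G, M, L, E.
From those, J, N, K, F, P — 9 in total.
From those, H — 10 in total.
Nothing else is reachable above Q; 10 in all.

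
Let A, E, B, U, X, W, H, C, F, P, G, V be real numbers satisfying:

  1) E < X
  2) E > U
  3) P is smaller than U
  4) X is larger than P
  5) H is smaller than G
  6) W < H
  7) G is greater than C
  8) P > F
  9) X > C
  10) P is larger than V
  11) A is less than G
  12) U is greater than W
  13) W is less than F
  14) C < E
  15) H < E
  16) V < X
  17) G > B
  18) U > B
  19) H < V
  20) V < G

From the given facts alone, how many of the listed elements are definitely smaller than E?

8

From E the given relations immediately reach H, C, U.
From those, W, B, P — 6 in total.
From those, F, V — 8 in total.
Nothing else is reachable below E; 8 in all.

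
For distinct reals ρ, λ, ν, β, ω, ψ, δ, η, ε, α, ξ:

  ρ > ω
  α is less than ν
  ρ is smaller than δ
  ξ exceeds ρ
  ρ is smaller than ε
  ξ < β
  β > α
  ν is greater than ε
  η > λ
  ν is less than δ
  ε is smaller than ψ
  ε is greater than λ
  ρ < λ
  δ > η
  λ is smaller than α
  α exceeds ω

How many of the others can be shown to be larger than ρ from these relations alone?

Directly above ρ: λ, ε, δ, ξ.
One step further: η, α, ν, ψ, β (9 so far).
No other element is forced above ρ by the given relations, so the count is 9.

9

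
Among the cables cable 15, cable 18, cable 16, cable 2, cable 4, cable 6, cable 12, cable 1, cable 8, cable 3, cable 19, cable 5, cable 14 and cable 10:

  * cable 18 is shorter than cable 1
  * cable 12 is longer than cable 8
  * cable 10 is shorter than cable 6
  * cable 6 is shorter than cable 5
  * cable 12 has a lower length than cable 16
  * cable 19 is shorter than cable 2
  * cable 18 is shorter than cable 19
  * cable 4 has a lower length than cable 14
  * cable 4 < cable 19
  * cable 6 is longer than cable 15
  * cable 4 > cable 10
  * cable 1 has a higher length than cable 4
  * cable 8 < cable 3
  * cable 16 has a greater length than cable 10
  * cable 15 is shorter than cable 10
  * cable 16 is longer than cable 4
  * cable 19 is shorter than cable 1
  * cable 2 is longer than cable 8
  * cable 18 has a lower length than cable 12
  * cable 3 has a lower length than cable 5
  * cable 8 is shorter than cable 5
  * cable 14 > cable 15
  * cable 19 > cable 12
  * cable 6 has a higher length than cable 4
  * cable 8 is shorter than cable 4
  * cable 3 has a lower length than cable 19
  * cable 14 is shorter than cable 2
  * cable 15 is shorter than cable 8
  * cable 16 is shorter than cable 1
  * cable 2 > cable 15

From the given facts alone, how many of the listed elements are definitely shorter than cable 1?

9

The elements the relations force below cable 1 are cable 15, cable 8, cable 10, cable 3, cable 18, cable 12, cable 4, cable 16, cable 19 — no chain reaches any other.
That is 9.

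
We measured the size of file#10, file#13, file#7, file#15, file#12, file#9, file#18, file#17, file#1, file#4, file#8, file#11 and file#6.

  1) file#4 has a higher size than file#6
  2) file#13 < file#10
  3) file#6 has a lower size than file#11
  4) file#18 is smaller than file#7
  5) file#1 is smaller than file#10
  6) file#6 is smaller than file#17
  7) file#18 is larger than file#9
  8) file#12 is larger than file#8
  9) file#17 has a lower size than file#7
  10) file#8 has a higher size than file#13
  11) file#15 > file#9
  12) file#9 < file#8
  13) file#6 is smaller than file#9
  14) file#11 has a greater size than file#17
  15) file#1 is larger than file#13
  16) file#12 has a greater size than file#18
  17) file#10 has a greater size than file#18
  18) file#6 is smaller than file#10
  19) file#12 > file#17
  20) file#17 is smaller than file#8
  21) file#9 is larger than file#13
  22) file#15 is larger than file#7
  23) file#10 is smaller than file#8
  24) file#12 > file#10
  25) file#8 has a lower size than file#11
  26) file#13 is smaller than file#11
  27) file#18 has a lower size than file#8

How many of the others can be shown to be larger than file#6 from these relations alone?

10

Directly above file#6: file#4, file#9, file#17, file#10, file#11.
One step further: file#18, file#7, file#15, file#8, file#12 (10 so far).
No other element is forced above file#6 by the given relations, so the count is 10.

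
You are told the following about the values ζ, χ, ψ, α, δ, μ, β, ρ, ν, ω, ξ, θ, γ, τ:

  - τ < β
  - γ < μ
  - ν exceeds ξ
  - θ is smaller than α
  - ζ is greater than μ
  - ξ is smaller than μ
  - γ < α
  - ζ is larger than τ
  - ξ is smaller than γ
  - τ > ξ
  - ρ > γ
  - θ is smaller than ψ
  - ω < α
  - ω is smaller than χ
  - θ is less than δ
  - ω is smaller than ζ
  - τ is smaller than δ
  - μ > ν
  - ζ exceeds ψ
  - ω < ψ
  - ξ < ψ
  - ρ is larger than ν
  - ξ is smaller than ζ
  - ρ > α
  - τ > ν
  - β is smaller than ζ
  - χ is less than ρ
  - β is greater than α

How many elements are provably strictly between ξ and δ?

2

The relations place ξ below δ. An element lies strictly between them when it is forced above ξ and also forced below δ.
Above ξ: {γ, ν, α, ρ, τ, β, μ, ψ, ζ}. Below δ: {θ, ν, τ}.
Intersection: {ν, τ} — 2.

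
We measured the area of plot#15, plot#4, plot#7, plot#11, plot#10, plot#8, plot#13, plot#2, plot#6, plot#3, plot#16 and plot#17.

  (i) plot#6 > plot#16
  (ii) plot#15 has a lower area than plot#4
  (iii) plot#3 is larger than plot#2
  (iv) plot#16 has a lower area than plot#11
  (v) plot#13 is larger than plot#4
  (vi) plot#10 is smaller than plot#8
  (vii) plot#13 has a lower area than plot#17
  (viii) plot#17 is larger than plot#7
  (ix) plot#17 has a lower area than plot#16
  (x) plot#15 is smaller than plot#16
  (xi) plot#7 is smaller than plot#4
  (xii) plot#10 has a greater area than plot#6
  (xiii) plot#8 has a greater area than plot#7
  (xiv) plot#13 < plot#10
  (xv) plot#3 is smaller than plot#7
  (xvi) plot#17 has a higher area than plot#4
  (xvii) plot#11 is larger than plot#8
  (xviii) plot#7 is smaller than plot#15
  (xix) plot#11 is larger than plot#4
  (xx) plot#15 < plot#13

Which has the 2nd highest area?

plot#8

Piecing the relations together gives one ordering: plot#2 < plot#3 < plot#7 < plot#15 < plot#4 < plot#13 < plot#17 < plot#16 < plot#6 < plot#10 < plot#8 < plot#11.
Counting 2 from the largest end gives plot#8.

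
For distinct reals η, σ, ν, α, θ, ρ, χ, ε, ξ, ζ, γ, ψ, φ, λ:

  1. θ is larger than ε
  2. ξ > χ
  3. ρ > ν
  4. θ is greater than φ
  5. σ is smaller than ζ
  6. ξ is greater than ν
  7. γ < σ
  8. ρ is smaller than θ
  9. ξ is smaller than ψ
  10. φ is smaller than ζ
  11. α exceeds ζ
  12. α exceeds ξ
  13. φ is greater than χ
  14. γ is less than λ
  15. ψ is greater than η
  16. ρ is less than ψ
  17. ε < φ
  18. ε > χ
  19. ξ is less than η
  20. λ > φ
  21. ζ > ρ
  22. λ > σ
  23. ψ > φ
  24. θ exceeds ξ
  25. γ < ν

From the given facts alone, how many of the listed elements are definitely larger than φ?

From φ the given relations immediately reach ζ, λ, ψ, θ.
From those, α — 5 in total.
No other element is forced above φ by the given relations, so the count is 5.

5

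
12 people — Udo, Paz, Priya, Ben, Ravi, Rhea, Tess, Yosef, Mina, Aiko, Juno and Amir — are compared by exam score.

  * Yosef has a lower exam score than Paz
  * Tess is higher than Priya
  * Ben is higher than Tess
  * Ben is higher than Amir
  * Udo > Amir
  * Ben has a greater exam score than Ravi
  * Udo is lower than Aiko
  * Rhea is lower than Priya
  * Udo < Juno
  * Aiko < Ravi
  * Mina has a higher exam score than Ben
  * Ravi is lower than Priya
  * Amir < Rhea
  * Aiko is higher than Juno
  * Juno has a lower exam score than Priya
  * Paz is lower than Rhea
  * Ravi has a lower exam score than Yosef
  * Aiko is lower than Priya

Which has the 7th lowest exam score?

Paz

The consecutive relations fix a unique order: Amir < Udo < Juno < Aiko < Ravi < Yosef < Paz < Rhea < Priya < Tess < Ben < Mina.
The 7th smallest is Paz.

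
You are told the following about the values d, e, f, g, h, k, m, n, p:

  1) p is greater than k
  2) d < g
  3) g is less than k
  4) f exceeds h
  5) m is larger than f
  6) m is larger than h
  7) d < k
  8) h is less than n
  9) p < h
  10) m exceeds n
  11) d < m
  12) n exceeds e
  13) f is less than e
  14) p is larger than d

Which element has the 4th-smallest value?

p

The consecutive relations fix a unique order: d < g < k < p < h < f < e < n < m.
Counting 4 from the smallest end gives p.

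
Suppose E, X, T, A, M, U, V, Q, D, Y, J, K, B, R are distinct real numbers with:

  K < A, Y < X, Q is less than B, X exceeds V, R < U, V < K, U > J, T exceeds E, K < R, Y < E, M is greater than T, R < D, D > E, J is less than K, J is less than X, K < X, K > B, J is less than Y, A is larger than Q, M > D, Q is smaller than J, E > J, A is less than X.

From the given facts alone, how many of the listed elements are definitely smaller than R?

From R the given relations immediately reach K.
From those, J, V, B — 4 in total.
From those, Q — 5 in total.
No other element is forced below R by the given relations, so the count is 5.

5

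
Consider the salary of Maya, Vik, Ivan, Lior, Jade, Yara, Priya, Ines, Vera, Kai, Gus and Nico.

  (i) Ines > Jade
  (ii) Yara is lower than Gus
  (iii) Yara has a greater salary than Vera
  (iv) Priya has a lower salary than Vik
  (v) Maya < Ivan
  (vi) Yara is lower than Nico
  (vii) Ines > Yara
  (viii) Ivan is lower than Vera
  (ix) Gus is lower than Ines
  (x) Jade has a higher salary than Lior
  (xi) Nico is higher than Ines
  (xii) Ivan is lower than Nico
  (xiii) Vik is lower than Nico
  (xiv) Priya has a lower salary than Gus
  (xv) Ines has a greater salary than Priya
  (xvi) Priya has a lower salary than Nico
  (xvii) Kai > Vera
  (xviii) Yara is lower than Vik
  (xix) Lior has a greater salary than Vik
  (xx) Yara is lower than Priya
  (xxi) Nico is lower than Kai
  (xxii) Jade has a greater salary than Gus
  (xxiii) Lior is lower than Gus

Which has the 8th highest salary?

Priya

Piecing the relations together gives one ordering: Maya < Ivan < Vera < Yara < Priya < Vik < Lior < Gus < Jade < Ines < Nico < Kai.
The 8th largest is Priya.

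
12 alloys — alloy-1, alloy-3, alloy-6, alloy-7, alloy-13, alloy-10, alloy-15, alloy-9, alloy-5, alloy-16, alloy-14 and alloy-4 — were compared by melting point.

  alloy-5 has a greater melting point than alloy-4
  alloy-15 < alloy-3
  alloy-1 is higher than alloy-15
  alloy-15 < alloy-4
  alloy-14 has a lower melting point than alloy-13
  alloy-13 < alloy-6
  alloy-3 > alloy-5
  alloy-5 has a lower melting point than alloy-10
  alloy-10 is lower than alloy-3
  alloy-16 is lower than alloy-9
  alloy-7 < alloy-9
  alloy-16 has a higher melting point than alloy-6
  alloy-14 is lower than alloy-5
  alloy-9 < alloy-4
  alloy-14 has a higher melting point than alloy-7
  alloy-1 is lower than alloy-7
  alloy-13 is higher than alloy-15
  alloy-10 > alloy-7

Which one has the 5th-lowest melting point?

The consecutive relations fix a unique order: alloy-15 < alloy-1 < alloy-7 < alloy-14 < alloy-13 < alloy-6 < alloy-16 < alloy-9 < alloy-4 < alloy-5 < alloy-10 < alloy-3.
Counting 5 from the smallest end gives alloy-13.

alloy-13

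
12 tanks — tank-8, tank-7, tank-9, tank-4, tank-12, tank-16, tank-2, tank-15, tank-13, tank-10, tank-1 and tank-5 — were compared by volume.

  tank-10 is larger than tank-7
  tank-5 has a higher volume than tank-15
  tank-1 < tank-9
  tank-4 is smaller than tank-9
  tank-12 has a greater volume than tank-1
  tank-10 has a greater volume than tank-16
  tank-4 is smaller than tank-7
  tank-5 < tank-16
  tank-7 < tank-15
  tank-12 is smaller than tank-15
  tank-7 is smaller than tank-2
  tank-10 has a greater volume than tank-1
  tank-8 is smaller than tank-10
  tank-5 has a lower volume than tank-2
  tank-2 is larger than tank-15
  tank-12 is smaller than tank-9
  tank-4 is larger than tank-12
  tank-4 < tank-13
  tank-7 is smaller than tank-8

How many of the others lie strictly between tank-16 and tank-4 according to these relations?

Chaining upward from tank-4 reaches: tank-7, tank-15, tank-9, tank-5, tank-2, tank-13, tank-8, tank-10.
Chaining downward from tank-16 reaches: tank-1, tank-12, tank-7, tank-15, tank-5.
Strictly between tank-4 and tank-16 are those in both lists: tank-7, tank-15, tank-5 — 3 elements.

3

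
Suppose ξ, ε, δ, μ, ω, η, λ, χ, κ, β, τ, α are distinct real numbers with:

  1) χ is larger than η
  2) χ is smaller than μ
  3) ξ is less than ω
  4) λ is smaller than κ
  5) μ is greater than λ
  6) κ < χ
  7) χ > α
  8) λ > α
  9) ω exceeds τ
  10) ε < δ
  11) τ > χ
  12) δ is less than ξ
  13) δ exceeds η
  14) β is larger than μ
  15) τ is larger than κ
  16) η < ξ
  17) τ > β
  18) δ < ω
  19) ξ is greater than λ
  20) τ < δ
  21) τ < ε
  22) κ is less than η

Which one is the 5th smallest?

Chaining the given pairs: α < λ < κ < η < χ < μ < β < τ < ε < δ < ξ < ω.
The 5th smallest is χ.

χ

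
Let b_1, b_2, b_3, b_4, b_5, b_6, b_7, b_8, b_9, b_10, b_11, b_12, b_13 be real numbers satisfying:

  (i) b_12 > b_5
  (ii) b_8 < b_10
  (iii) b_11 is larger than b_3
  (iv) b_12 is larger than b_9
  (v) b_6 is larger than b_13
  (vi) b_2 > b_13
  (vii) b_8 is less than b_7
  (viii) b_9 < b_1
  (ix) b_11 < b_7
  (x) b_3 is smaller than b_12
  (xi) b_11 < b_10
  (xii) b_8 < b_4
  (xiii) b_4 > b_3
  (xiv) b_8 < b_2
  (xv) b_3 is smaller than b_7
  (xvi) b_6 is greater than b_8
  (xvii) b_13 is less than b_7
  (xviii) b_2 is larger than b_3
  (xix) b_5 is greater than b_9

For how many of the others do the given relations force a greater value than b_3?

6

The elements the relations force above b_3 are b_4, b_11, b_12, b_2, b_10, b_7 — no chain reaches any other.
That is 6.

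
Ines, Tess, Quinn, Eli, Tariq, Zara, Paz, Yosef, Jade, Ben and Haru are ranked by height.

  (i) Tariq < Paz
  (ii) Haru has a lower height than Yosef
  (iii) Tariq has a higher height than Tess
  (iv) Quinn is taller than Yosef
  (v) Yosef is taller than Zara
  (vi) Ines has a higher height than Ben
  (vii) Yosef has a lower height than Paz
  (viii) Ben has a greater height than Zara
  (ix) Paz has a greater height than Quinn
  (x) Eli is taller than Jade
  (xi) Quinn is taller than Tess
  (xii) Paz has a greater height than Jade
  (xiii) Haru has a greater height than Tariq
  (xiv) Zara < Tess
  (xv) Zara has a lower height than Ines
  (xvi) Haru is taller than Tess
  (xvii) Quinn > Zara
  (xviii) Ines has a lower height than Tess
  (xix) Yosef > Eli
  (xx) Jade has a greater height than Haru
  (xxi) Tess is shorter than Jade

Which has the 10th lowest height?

Chaining the given pairs: Zara < Ben < Ines < Tess < Tariq < Haru < Jade < Eli < Yosef < Quinn < Paz.
The 10th smallest is Quinn.

Quinn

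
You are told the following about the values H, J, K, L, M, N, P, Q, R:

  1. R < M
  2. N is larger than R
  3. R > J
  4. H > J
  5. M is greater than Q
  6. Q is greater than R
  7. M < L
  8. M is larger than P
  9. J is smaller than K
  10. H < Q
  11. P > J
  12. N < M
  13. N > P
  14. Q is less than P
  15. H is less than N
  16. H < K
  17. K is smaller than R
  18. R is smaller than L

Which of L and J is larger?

Link the given pairs in sequence: J < K; K < R; R < Q; Q < P; P < N; N < M; M < L.
Chaining these gives J < K < R < Q < P < N < M < L.
So J < L; L is the larger of the two.

L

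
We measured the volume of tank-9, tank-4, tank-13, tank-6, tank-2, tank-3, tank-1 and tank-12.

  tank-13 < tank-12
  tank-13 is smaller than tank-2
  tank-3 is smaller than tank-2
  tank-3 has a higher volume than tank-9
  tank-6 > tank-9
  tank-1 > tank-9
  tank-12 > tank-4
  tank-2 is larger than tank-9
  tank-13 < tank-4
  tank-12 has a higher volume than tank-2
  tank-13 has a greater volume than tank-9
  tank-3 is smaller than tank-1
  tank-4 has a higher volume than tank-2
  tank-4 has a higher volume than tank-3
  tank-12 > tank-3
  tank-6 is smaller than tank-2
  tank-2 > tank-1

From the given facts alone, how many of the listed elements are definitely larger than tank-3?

Directly above tank-3: tank-1, tank-2, tank-4, tank-12.
No other element is forced above tank-3 by the given relations, so the count is 4.

4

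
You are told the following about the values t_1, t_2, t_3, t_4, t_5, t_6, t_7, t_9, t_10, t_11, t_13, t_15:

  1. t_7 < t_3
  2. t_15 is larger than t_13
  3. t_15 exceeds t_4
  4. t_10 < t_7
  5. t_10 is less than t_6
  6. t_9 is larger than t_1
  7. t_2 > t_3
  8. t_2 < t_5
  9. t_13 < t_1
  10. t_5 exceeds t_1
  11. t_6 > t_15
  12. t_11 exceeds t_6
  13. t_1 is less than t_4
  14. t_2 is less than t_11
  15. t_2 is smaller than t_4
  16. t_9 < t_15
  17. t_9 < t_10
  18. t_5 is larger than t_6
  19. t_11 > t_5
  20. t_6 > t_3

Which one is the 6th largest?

t_2

Chaining the given pairs: t_13 < t_1 < t_9 < t_10 < t_7 < t_3 < t_2 < t_4 < t_15 < t_6 < t_5 < t_11.
Counting 6 from the largest end gives t_2.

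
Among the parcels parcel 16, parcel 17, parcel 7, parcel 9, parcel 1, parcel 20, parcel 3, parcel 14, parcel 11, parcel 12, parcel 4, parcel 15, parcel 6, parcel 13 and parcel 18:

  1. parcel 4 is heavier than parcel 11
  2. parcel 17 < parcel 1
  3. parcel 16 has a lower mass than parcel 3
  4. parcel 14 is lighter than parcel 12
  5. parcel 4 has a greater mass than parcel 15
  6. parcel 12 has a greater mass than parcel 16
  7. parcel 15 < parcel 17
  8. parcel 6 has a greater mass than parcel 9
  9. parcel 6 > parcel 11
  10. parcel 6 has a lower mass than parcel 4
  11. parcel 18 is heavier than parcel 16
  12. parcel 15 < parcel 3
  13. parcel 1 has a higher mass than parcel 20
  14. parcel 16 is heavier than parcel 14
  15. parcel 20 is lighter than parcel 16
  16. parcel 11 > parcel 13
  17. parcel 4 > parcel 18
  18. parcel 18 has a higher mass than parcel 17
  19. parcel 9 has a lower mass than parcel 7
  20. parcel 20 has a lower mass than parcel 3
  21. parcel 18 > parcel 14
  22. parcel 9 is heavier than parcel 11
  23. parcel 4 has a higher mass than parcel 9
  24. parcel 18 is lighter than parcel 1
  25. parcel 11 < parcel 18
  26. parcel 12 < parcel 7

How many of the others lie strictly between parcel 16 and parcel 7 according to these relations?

1

The relations place parcel 16 below parcel 7. An element lies strictly between them when it is forced above parcel 16 and also forced below parcel 7.
Above parcel 16: {parcel 18, parcel 3, parcel 12, parcel 4, parcel 1}. Below parcel 7: {parcel 20, parcel 13, parcel 11, parcel 14, parcel 9, parcel 12}.
Intersection: {parcel 12} — 1.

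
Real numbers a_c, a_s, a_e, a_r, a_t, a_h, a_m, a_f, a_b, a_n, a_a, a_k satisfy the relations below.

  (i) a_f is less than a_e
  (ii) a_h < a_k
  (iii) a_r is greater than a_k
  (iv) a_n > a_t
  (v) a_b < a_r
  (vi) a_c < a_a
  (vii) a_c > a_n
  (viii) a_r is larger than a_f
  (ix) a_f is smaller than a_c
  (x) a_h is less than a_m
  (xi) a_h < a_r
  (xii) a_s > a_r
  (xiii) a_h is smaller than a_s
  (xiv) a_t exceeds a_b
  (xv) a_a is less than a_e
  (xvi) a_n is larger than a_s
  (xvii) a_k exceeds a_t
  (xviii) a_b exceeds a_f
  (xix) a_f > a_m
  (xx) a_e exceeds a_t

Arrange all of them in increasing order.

Each adjacent pair is fixed by a given relation: a_h < a_m; a_m < a_f; a_f < a_b; a_b < a_t; a_t < a_k; a_k < a_r; a_r < a_s; a_s < a_n; a_n < a_c; a_c < a_a; a_a < a_e. Chaining them end to end gives the full order.

a_h < a_m < a_f < a_b < a_t < a_k < a_r < a_s < a_n < a_c < a_a < a_e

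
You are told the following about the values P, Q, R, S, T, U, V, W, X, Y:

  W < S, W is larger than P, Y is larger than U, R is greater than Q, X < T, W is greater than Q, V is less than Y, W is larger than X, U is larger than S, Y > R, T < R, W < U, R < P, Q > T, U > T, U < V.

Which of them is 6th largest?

P

Piecing the relations together gives one ordering: X < T < Q < R < P < W < S < U < V < Y.
The 6th largest is P.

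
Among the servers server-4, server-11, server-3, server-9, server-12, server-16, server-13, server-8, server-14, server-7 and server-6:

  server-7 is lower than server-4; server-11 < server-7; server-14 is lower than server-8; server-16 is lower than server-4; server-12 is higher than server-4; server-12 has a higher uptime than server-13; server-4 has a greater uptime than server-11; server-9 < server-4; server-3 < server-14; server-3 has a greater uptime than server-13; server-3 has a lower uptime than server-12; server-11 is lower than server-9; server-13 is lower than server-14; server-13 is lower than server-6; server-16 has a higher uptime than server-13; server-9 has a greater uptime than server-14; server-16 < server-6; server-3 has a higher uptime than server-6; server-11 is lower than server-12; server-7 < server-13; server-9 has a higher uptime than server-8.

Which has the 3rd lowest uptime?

server-13

The consecutive relations fix a unique order: server-11 < server-7 < server-13 < server-16 < server-6 < server-3 < server-14 < server-8 < server-9 < server-4 < server-12.
The 3rd smallest is server-13.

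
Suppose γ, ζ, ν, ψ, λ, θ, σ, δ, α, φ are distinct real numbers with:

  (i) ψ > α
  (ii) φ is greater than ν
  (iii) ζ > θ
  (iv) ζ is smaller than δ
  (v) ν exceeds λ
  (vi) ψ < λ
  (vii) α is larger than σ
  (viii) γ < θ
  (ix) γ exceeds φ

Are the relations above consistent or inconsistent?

consistent

The single ordering σ < α < ψ < λ < ν < φ < γ < θ < ζ < δ satisfies every listed relation, so no contradiction arises.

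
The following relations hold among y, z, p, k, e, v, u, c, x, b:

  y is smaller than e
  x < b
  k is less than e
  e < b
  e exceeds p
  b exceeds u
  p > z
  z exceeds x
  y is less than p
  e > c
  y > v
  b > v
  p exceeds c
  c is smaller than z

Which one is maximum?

x is not greatest since x < b; c is not greatest since c < e; u is not greatest since u < b; v is not greatest since v < b; k is not greatest since k < e; y is not greatest since y < e; z is not greatest since z < p; p is not greatest since p < e; e is not greatest since e < b.
Only b has nothing above it, so b is the maximum.

b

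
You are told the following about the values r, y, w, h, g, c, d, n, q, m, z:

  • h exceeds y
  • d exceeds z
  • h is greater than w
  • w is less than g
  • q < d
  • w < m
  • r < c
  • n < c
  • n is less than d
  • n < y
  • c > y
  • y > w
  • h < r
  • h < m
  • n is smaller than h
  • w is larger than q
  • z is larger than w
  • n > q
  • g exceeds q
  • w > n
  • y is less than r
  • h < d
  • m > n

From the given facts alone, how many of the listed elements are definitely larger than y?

From y the given relations immediately reach h, r, c.
From those, m, d — 5 in total.
Nothing else is reachable above y; 5 in all.

5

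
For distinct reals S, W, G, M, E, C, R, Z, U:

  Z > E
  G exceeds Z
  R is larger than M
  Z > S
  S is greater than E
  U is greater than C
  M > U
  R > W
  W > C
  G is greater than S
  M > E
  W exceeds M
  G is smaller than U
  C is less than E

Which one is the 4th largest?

The consecutive relations fix a unique order: C < E < S < Z < G < U < M < W < R.
Counting 4 from the largest end gives U.

U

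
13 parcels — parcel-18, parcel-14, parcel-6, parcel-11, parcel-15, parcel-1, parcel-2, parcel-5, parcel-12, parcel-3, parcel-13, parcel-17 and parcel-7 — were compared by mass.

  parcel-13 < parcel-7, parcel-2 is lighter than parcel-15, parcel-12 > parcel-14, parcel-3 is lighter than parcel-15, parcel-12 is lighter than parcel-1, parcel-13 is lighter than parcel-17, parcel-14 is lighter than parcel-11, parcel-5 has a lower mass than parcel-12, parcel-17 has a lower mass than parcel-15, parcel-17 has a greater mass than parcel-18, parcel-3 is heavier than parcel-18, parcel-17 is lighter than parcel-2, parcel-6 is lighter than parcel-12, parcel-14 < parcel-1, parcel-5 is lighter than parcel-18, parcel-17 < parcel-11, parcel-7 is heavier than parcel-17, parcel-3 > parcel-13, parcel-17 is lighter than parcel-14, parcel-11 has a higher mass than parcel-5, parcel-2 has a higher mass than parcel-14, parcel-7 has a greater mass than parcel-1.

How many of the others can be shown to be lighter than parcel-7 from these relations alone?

Directly below parcel-7: parcel-13, parcel-17, parcel-1.
One step further: parcel-18, parcel-14, parcel-12 (6 so far).
One step further: parcel-5, parcel-6 (8 so far).
Nothing else is reachable below parcel-7; 8 in all.

8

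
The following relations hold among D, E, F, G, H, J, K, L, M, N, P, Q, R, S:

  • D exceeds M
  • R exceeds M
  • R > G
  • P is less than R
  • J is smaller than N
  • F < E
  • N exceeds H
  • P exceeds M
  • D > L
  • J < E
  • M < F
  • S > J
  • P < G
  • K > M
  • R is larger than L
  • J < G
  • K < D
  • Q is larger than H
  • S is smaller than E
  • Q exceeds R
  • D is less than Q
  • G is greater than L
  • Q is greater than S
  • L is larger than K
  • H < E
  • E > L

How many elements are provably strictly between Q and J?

Chaining upward from J reaches: S, N, E, G, R.
Chaining downward from Q reaches: M, P, K, S, L, H, G, D, R.
Strictly between J and Q are those in both lists: S, G, R — 3 elements.

3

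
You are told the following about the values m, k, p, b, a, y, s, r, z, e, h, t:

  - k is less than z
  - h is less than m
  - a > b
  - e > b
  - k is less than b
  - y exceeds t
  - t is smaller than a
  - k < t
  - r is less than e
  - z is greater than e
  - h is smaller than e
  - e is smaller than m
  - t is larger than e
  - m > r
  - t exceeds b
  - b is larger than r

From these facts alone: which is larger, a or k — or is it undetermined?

a

Link the given pairs in sequence: k < b; b < e; e < t; t < a.
Together: k < b < e < t < a.
So a is larger.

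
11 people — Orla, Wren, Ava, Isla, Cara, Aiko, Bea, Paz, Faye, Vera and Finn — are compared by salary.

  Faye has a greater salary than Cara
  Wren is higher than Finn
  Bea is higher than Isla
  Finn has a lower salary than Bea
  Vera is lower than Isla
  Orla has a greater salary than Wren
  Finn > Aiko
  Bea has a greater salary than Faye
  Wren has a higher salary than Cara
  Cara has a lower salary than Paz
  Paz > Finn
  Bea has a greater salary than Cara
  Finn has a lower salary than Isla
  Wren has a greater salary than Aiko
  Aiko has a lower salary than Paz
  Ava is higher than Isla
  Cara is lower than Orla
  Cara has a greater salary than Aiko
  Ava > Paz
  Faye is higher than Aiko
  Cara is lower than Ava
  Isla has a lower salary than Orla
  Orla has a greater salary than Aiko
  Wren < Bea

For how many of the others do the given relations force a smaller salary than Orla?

6

The elements the relations force below Orla are Vera, Aiko, Finn, Cara, Wren, Isla — no chain reaches any other.
That is 6.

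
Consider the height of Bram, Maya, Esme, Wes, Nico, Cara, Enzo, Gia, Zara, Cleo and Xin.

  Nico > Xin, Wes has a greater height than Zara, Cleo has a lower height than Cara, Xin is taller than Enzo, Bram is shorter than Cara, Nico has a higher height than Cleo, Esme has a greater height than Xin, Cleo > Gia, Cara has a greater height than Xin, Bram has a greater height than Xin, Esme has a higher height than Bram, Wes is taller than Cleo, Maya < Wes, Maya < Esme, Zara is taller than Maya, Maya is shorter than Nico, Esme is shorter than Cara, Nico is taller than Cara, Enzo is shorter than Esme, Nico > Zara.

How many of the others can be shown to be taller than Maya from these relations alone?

5

Directly above Maya: Zara, Esme, Wes, Nico.
One step further: Cara (5 so far).
No other element is forced above Maya by the given relations, so the count is 5.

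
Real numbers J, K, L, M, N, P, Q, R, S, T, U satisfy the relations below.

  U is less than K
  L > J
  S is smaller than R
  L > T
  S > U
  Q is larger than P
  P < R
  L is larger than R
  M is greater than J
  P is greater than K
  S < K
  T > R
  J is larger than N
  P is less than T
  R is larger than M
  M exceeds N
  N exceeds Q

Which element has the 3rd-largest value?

Chaining the given pairs: U < S < K < P < Q < N < J < M < R < T < L.
Counting 3 from the largest end gives R.

R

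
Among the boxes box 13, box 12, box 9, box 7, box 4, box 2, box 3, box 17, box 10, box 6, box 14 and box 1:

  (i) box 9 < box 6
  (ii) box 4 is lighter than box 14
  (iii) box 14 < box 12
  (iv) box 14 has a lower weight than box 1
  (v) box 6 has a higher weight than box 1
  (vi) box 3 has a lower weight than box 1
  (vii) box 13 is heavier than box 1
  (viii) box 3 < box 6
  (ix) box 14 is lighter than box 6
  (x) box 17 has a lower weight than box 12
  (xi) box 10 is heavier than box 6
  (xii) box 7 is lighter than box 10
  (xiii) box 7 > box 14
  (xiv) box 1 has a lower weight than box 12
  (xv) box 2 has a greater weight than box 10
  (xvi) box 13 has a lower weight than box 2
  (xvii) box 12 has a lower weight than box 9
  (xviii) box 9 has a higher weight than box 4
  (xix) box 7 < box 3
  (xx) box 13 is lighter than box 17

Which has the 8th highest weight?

Piecing the relations together gives one ordering: box 4 < box 14 < box 7 < box 3 < box 1 < box 13 < box 17 < box 12 < box 9 < box 6 < box 10 < box 2.
The 8th largest is box 1.

box 1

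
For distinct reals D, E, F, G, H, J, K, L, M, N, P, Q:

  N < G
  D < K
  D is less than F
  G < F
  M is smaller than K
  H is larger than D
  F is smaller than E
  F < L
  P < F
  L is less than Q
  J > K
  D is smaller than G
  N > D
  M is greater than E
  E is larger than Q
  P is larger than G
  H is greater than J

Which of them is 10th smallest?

K

Piecing the relations together gives one ordering: D < N < G < P < F < L < Q < E < M < K < J < H.
The 10th smallest is K.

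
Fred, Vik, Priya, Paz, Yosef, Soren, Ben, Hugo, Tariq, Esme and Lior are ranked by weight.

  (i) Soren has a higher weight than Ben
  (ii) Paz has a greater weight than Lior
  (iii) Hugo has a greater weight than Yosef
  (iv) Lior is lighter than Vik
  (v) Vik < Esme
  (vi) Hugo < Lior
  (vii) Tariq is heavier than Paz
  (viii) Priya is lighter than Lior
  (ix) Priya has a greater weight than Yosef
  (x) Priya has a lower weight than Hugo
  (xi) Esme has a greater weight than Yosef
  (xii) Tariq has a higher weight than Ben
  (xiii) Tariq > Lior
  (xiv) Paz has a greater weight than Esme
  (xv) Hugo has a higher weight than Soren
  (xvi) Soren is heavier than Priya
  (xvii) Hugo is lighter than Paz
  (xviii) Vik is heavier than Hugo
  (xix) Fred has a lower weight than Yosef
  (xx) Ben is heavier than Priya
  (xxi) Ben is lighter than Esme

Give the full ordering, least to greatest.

Nothing is placed below Fred, so it is least; from there Fred < Yosef; Yosef < Priya; Priya < Ben; Ben < Soren; Soren < Hugo; Hugo < Lior; Lior < Vik; Vik < Esme; Esme < Paz; Paz < Tariq, each given directly.

Fred < Yosef < Priya < Ben < Soren < Hugo < Lior < Vik < Esme < Paz < Tariq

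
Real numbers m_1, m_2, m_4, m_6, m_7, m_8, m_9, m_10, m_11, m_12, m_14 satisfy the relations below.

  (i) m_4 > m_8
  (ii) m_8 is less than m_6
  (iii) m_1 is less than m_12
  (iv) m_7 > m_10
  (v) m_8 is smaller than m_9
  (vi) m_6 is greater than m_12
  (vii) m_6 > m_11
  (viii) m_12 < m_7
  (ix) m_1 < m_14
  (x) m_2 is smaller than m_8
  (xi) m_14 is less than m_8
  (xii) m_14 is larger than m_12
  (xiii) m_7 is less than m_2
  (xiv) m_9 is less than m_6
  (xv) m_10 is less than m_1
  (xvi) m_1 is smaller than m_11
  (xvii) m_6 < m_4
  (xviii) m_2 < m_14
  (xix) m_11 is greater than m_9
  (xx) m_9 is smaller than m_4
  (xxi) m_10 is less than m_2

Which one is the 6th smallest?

m_14

Chaining the given pairs: m_10 < m_1 < m_12 < m_7 < m_2 < m_14 < m_8 < m_9 < m_11 < m_6 < m_4.
The 6th smallest is m_14.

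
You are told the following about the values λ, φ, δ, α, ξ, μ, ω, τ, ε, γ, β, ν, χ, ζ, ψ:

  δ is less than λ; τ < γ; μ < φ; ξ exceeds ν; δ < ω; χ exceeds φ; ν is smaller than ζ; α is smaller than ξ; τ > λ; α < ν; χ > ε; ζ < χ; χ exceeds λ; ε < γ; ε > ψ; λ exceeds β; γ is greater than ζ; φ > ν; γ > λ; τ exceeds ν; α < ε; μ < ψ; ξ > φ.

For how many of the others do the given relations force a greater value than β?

From β the given relations immediately reach λ.
From those, τ, γ, χ — 4 in total.
No other element is forced above β by the given relations, so the count is 4.

4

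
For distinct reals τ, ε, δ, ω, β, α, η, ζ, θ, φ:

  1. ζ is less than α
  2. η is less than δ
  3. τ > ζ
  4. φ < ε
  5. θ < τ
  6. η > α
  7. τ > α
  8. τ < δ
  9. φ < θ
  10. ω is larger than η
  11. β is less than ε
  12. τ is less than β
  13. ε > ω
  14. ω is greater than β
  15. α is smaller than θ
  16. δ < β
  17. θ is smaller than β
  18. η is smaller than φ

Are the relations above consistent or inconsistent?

consistent

The single ordering ζ < α < η < φ < θ < τ < δ < β < ω < ε satisfies every listed relation, so no contradiction arises.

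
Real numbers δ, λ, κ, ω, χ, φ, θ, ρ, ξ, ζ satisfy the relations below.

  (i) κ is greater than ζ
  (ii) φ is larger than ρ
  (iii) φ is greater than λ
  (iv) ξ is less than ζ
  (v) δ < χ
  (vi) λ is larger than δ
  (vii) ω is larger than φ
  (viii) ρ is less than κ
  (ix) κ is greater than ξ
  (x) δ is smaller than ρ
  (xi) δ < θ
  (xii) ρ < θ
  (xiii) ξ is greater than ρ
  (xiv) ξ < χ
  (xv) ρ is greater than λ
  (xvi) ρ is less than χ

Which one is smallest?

λ is not least since δ < λ; ρ is not least since λ < ρ; ξ is not least since ρ < ξ; φ is not least since ρ < φ; ω is not least since φ < ω; ζ is not least since ξ < ζ; θ is not least since δ < θ; χ is not least since ξ < χ; κ is not least since ρ < κ.
Only δ has nothing below it, so δ is the smallest.

δ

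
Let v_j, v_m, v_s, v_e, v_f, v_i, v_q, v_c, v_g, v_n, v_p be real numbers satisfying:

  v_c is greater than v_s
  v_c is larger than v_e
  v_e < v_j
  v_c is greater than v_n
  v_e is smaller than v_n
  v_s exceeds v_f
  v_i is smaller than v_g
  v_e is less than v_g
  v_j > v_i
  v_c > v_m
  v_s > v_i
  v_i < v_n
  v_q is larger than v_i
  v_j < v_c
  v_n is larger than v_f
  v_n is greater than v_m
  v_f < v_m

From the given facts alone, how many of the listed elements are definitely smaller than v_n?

The elements the relations force below v_n are v_i, v_f, v_e, v_m — no chain reaches any other.
That is 4.

4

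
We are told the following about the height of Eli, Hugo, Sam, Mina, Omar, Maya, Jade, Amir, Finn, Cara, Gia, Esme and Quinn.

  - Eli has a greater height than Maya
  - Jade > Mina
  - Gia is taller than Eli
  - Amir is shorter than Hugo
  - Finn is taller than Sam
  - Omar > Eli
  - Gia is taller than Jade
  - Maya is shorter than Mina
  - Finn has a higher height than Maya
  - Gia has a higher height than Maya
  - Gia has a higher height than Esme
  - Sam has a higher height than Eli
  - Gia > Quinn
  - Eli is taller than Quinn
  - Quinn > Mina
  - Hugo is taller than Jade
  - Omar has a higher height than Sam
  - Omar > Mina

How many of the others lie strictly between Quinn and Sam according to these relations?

Chaining upward from Quinn reaches: Eli, Finn, Gia, Omar.
Chaining downward from Sam reaches: Maya, Mina, Eli.
Strictly between Quinn and Sam are those in both lists: Eli — 1 element.

1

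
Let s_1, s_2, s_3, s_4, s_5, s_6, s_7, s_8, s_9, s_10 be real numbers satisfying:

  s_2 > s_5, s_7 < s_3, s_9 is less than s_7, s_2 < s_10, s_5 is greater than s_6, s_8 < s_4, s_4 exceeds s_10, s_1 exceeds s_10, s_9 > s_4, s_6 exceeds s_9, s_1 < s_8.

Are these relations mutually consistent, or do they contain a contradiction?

We have s_9 < s_6 stated directly, yet also s_6 < s_5 < s_2 < s_10 < s_1 < s_8 < s_4 < s_9 by chaining the others — so s_6 < s_9. Contradiction.

inconsistent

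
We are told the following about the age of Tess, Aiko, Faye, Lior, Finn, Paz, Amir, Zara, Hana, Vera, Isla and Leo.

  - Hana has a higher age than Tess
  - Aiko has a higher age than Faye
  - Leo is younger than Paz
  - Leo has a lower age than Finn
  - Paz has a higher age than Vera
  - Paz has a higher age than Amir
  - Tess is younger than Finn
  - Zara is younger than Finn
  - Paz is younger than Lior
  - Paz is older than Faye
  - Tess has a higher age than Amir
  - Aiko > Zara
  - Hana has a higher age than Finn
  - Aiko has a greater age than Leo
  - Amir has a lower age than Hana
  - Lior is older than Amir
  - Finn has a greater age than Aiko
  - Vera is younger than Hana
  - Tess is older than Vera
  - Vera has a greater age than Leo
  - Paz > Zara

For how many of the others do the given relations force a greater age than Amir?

5

The elements the relations force above Amir are Tess, Paz, Finn, Hana, Lior — no chain reaches any other.
That is 5.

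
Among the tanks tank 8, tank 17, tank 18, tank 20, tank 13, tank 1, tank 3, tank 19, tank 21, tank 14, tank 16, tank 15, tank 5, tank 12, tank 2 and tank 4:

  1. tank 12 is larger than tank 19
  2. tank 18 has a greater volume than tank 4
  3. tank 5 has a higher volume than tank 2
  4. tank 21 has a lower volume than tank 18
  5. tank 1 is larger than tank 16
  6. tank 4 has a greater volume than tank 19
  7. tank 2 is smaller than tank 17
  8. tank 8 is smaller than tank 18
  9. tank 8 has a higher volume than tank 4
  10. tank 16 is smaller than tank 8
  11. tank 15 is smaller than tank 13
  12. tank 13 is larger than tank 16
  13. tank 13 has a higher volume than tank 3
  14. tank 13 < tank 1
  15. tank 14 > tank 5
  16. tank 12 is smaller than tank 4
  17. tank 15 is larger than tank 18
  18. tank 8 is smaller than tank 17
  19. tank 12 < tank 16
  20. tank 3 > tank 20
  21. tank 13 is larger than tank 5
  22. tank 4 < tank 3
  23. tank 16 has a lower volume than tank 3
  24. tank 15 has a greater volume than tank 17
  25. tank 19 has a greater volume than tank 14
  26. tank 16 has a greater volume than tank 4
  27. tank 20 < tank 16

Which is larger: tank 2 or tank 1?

tank 2 < tank 5 and tank 5 < tank 14 give tank 2 < tank 14.
Then tank 14 < tank 19 extends the chain to tank 19.
Then tank 19 < tank 12 extends the chain to tank 12.
Then tank 12 < tank 16 extends the chain to tank 16.
Then tank 16 < tank 8 extends the chain to tank 8.
Then tank 8 < tank 18 extends the chain to tank 18.
Then tank 18 < tank 15 extends the chain to tank 15.
With tank 15 < tank 13: tank 2 < tank 5 < tank 14 < tank 19 < tank 12 < tank 16 < tank 8 < tank 18 < tank 15 < tank 13.
Then tank 13 < tank 1 extends the chain to tank 1.
So tank 2 < tank 1; tank 1 is the larger of the two.

tank 1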